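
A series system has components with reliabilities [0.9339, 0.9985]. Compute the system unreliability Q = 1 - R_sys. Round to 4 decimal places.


Components: [0.9339, 0.9985]
After component 1: product = 0.9339
After component 2: product = 0.9325
R_sys = 0.9325
Q = 1 - 0.9325 = 0.0675

0.0675


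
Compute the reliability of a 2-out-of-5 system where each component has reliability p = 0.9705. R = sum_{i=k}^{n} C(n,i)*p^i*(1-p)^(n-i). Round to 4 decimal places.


k = 2, n = 5, p = 0.9705
i=2: C(5,2)=10 * 0.9705^2 * 0.0295^3 = 0.0002
i=3: C(5,3)=10 * 0.9705^3 * 0.0295^2 = 0.008
i=4: C(5,4)=5 * 0.9705^4 * 0.0295^1 = 0.1309
i=5: C(5,5)=1 * 0.9705^5 * 0.0295^0 = 0.8609
R = sum of terms = 1.0

1.0


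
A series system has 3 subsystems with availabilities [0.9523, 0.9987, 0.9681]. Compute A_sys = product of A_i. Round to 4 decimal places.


Subsystems: [0.9523, 0.9987, 0.9681]
After subsystem 1 (A=0.9523): product = 0.9523
After subsystem 2 (A=0.9987): product = 0.9511
After subsystem 3 (A=0.9681): product = 0.9207
A_sys = 0.9207

0.9207


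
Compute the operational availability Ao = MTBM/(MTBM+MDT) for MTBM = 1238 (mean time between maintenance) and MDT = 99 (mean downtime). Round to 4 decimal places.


MTBM = 1238
MDT = 99
MTBM + MDT = 1337
Ao = 1238 / 1337
Ao = 0.926

0.926


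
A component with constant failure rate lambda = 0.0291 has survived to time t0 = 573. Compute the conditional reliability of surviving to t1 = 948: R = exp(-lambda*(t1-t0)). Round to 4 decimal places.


lambda = 0.0291
t0 = 573, t1 = 948
t1 - t0 = 375
lambda * (t1-t0) = 0.0291 * 375 = 10.9125
R = exp(-10.9125)
R = 0.0

0.0


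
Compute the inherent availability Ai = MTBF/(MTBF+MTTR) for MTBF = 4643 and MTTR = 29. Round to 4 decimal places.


MTBF = 4643
MTTR = 29
MTBF + MTTR = 4672
Ai = 4643 / 4672
Ai = 0.9938

0.9938


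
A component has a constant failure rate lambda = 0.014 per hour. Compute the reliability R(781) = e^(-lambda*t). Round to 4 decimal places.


lambda = 0.014
t = 781
lambda * t = 10.934
R(t) = e^(-10.934)
R(t) = 0.0

0.0


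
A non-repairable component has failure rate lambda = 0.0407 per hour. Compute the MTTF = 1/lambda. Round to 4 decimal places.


lambda = 0.0407
MTTF = 1 / 0.0407
MTTF = 24.57

24.57


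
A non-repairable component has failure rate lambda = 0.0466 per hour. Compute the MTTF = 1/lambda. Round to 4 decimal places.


lambda = 0.0466
MTTF = 1 / 0.0466
MTTF = 21.4592

21.4592


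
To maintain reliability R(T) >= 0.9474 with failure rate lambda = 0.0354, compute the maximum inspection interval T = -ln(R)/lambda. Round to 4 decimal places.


R_target = 0.9474
lambda = 0.0354
-ln(0.9474) = 0.054
T = 0.054 / 0.0354
T = 1.5264

1.5264


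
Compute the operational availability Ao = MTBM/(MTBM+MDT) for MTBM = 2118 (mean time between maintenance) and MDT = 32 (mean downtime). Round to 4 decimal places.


MTBM = 2118
MDT = 32
MTBM + MDT = 2150
Ao = 2118 / 2150
Ao = 0.9851

0.9851


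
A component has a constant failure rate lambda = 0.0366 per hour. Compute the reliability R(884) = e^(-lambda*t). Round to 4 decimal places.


lambda = 0.0366
t = 884
lambda * t = 32.3544
R(t) = e^(-32.3544)
R(t) = 0.0

0.0


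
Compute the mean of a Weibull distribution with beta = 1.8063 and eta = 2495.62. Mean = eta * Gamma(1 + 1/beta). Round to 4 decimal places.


beta = 1.8063, eta = 2495.62
1/beta = 0.5536
1 + 1/beta = 1.5536
Gamma(1.5536) = 0.8891
Mean = 2495.62 * 0.8891
Mean = 2218.9506

2218.9506


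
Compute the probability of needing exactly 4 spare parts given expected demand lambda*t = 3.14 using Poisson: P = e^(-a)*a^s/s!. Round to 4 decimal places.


a = 3.14, s = 4
e^(-a) = e^(-3.14) = 0.0433
a^s = 3.14^4 = 97.2117
s! = 24
P = 0.0433 * 97.2117 / 24
P = 0.1753

0.1753


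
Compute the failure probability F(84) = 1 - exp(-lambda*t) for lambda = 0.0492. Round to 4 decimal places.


lambda = 0.0492, t = 84
lambda * t = 4.1328
exp(-4.1328) = 0.016
F(t) = 1 - 0.016
F(t) = 0.984

0.984


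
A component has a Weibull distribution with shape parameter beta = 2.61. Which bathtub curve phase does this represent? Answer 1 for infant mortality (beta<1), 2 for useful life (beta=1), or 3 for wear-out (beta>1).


beta = 2.61
Compare beta to 1:
beta < 1 => infant mortality (phase 1)
beta = 1 => useful life (phase 2)
beta > 1 => wear-out (phase 3)
Since beta = 2.61, this is wear-out (increasing failure rate)
Phase = 3

3


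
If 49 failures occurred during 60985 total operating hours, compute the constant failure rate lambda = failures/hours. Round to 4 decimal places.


failures = 49
total_hours = 60985
lambda = 49 / 60985
lambda = 0.0008

0.0008


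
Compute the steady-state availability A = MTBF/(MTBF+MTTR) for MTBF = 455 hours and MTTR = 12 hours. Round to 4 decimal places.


MTBF = 455
MTTR = 12
MTBF + MTTR = 467
A = 455 / 467
A = 0.9743

0.9743


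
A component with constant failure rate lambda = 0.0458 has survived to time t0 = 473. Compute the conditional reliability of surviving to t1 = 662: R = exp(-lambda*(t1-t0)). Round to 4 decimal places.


lambda = 0.0458
t0 = 473, t1 = 662
t1 - t0 = 189
lambda * (t1-t0) = 0.0458 * 189 = 8.6562
R = exp(-8.6562)
R = 0.0002

0.0002


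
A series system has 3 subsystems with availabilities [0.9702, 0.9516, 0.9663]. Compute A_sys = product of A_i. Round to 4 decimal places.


Subsystems: [0.9702, 0.9516, 0.9663]
After subsystem 1 (A=0.9702): product = 0.9702
After subsystem 2 (A=0.9516): product = 0.9232
After subsystem 3 (A=0.9663): product = 0.8921
A_sys = 0.8921

0.8921


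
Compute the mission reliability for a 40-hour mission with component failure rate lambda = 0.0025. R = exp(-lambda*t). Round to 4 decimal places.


lambda = 0.0025
mission_time = 40
lambda * t = 0.0025 * 40 = 0.1
R = exp(-0.1)
R = 0.9048

0.9048


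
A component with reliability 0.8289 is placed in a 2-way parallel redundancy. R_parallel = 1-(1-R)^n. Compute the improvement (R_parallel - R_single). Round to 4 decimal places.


R_single = 0.8289, n = 2
1 - R_single = 0.1711
(1 - R_single)^n = 0.1711^2 = 0.0293
R_parallel = 1 - 0.0293 = 0.9707
Improvement = 0.9707 - 0.8289
Improvement = 0.1418

0.1418


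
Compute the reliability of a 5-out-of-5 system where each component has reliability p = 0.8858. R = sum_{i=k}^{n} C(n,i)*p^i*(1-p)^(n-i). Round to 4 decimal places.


k = 5, n = 5, p = 0.8858
i=5: C(5,5)=1 * 0.8858^5 * 0.1142^0 = 0.5454
R = sum of terms = 0.5454

0.5454


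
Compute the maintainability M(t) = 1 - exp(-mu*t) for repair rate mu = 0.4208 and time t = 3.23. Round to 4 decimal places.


mu = 0.4208, t = 3.23
mu * t = 0.4208 * 3.23 = 1.3592
exp(-1.3592) = 0.2569
M(t) = 1 - 0.2569
M(t) = 0.7431

0.7431


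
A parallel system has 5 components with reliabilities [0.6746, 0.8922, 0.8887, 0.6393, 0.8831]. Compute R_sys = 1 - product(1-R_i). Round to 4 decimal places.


Components: [0.6746, 0.8922, 0.8887, 0.6393, 0.8831]
(1 - 0.6746) = 0.3254, running product = 0.3254
(1 - 0.8922) = 0.1078, running product = 0.0351
(1 - 0.8887) = 0.1113, running product = 0.0039
(1 - 0.6393) = 0.3607, running product = 0.0014
(1 - 0.8831) = 0.1169, running product = 0.0002
Product of (1-R_i) = 0.0002
R_sys = 1 - 0.0002 = 0.9998

0.9998


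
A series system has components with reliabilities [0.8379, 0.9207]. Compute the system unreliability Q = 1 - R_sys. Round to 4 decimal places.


Components: [0.8379, 0.9207]
After component 1: product = 0.8379
After component 2: product = 0.7715
R_sys = 0.7715
Q = 1 - 0.7715 = 0.2285

0.2285


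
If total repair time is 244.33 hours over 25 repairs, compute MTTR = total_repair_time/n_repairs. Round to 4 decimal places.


total_repair_time = 244.33
n_repairs = 25
MTTR = 244.33 / 25
MTTR = 9.7732

9.7732


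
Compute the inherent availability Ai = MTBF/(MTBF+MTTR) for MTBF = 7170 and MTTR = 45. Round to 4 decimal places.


MTBF = 7170
MTTR = 45
MTBF + MTTR = 7215
Ai = 7170 / 7215
Ai = 0.9938

0.9938


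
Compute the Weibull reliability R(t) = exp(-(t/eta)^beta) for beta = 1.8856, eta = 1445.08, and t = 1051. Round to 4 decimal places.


beta = 1.8856, eta = 1445.08, t = 1051
t/eta = 1051 / 1445.08 = 0.7273
(t/eta)^beta = 0.7273^1.8856 = 0.5486
R(t) = exp(-0.5486)
R(t) = 0.5778

0.5778


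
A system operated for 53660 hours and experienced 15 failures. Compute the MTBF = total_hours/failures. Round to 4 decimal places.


total_hours = 53660
failures = 15
MTBF = 53660 / 15
MTBF = 3577.3333

3577.3333


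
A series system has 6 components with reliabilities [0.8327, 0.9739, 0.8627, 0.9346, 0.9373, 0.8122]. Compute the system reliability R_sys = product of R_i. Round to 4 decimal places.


Components: [0.8327, 0.9739, 0.8627, 0.9346, 0.9373, 0.8122]
After component 1 (R=0.8327): product = 0.8327
After component 2 (R=0.9739): product = 0.811
After component 3 (R=0.8627): product = 0.6996
After component 4 (R=0.9346): product = 0.6539
After component 5 (R=0.9373): product = 0.6129
After component 6 (R=0.8122): product = 0.4978
R_sys = 0.4978

0.4978


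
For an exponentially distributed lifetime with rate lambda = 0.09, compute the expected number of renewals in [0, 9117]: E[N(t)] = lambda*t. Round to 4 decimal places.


lambda = 0.09
t = 9117
E[N(t)] = lambda * t
E[N(t)] = 0.09 * 9117
E[N(t)] = 820.53

820.53


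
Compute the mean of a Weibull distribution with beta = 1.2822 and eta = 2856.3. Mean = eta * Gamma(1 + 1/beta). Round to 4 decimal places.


beta = 1.2822, eta = 2856.3
1/beta = 0.7799
1 + 1/beta = 1.7799
Gamma(1.7799) = 0.9262
Mean = 2856.3 * 0.9262
Mean = 2645.5184

2645.5184


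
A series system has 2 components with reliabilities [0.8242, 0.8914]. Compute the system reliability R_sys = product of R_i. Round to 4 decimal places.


Components: [0.8242, 0.8914]
After component 1 (R=0.8242): product = 0.8242
After component 2 (R=0.8914): product = 0.7347
R_sys = 0.7347

0.7347


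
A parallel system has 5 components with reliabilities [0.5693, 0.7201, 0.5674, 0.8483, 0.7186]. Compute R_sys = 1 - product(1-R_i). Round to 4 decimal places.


Components: [0.5693, 0.7201, 0.5674, 0.8483, 0.7186]
(1 - 0.5693) = 0.4307, running product = 0.4307
(1 - 0.7201) = 0.2799, running product = 0.1206
(1 - 0.5674) = 0.4326, running product = 0.0522
(1 - 0.8483) = 0.1517, running product = 0.0079
(1 - 0.7186) = 0.2814, running product = 0.0022
Product of (1-R_i) = 0.0022
R_sys = 1 - 0.0022 = 0.9978

0.9978


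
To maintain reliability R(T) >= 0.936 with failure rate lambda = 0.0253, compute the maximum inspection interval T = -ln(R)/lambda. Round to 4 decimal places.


R_target = 0.936
lambda = 0.0253
-ln(0.936) = 0.0661
T = 0.0661 / 0.0253
T = 2.6142

2.6142


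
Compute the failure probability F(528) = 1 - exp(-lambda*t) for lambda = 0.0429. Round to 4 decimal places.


lambda = 0.0429, t = 528
lambda * t = 22.6512
exp(-22.6512) = 0.0
F(t) = 1 - 0.0
F(t) = 1.0

1.0


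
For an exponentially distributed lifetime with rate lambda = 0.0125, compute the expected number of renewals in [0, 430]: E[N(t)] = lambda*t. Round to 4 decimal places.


lambda = 0.0125
t = 430
E[N(t)] = lambda * t
E[N(t)] = 0.0125 * 430
E[N(t)] = 5.375

5.375


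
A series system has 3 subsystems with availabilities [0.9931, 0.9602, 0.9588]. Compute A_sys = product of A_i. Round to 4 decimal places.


Subsystems: [0.9931, 0.9602, 0.9588]
After subsystem 1 (A=0.9931): product = 0.9931
After subsystem 2 (A=0.9602): product = 0.9536
After subsystem 3 (A=0.9588): product = 0.9143
A_sys = 0.9143

0.9143


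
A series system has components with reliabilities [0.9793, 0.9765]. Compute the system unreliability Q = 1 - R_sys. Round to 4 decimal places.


Components: [0.9793, 0.9765]
After component 1: product = 0.9793
After component 2: product = 0.9563
R_sys = 0.9563
Q = 1 - 0.9563 = 0.0437

0.0437


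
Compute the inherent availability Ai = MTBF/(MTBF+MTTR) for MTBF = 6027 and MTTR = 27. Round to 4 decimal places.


MTBF = 6027
MTTR = 27
MTBF + MTTR = 6054
Ai = 6027 / 6054
Ai = 0.9955

0.9955


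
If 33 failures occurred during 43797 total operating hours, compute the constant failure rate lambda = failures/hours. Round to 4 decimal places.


failures = 33
total_hours = 43797
lambda = 33 / 43797
lambda = 0.0008

0.0008


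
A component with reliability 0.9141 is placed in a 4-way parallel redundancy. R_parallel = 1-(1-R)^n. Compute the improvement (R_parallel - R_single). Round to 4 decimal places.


R_single = 0.9141, n = 4
1 - R_single = 0.0859
(1 - R_single)^n = 0.0859^4 = 0.0001
R_parallel = 1 - 0.0001 = 0.9999
Improvement = 0.9999 - 0.9141
Improvement = 0.0858

0.0858


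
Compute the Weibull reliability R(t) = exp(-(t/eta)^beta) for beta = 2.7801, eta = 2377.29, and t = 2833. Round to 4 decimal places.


beta = 2.7801, eta = 2377.29, t = 2833
t/eta = 2833 / 2377.29 = 1.1917
(t/eta)^beta = 1.1917^2.7801 = 1.6283
R(t) = exp(-1.6283)
R(t) = 0.1963

0.1963


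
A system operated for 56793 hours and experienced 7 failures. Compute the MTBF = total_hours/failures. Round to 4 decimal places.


total_hours = 56793
failures = 7
MTBF = 56793 / 7
MTBF = 8113.2857

8113.2857


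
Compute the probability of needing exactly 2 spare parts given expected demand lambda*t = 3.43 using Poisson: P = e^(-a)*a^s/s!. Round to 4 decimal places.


a = 3.43, s = 2
e^(-a) = e^(-3.43) = 0.0324
a^s = 3.43^2 = 11.7649
s! = 2
P = 0.0324 * 11.7649 / 2
P = 0.1905

0.1905


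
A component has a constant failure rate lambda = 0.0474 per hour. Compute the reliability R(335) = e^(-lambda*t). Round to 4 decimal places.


lambda = 0.0474
t = 335
lambda * t = 15.879
R(t) = e^(-15.879)
R(t) = 0.0

0.0


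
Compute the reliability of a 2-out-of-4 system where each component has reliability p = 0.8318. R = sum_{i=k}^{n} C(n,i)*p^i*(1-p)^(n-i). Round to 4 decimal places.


k = 2, n = 4, p = 0.8318
i=2: C(4,2)=6 * 0.8318^2 * 0.1682^2 = 0.1174
i=3: C(4,3)=4 * 0.8318^3 * 0.1682^1 = 0.3872
i=4: C(4,4)=1 * 0.8318^4 * 0.1682^0 = 0.4787
R = sum of terms = 0.9834

0.9834


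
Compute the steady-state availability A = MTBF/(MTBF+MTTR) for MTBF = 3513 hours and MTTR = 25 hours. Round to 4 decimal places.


MTBF = 3513
MTTR = 25
MTBF + MTTR = 3538
A = 3513 / 3538
A = 0.9929

0.9929


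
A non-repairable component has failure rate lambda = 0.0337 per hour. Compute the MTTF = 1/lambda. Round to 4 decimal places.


lambda = 0.0337
MTTF = 1 / 0.0337
MTTF = 29.6736

29.6736


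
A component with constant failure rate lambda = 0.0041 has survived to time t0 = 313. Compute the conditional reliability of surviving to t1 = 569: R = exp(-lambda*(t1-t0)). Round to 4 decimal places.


lambda = 0.0041
t0 = 313, t1 = 569
t1 - t0 = 256
lambda * (t1-t0) = 0.0041 * 256 = 1.0496
R = exp(-1.0496)
R = 0.3501

0.3501


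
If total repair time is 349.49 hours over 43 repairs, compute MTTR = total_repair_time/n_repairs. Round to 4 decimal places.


total_repair_time = 349.49
n_repairs = 43
MTTR = 349.49 / 43
MTTR = 8.1277

8.1277


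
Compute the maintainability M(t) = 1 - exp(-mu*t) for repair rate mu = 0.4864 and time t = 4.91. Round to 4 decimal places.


mu = 0.4864, t = 4.91
mu * t = 0.4864 * 4.91 = 2.3882
exp(-2.3882) = 0.0918
M(t) = 1 - 0.0918
M(t) = 0.9082

0.9082


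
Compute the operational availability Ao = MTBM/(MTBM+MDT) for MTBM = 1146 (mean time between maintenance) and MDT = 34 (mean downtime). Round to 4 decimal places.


MTBM = 1146
MDT = 34
MTBM + MDT = 1180
Ao = 1146 / 1180
Ao = 0.9712

0.9712


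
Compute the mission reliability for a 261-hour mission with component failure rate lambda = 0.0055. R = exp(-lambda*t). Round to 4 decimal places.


lambda = 0.0055
mission_time = 261
lambda * t = 0.0055 * 261 = 1.4355
R = exp(-1.4355)
R = 0.238

0.238


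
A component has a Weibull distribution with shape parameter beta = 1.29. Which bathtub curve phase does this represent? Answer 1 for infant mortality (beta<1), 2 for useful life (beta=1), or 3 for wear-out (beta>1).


beta = 1.29
Compare beta to 1:
beta < 1 => infant mortality (phase 1)
beta = 1 => useful life (phase 2)
beta > 1 => wear-out (phase 3)
Since beta = 1.29, this is wear-out (increasing failure rate)
Phase = 3

3


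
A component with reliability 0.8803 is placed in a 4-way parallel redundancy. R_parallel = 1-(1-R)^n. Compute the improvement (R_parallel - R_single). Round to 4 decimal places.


R_single = 0.8803, n = 4
1 - R_single = 0.1197
(1 - R_single)^n = 0.1197^4 = 0.0002
R_parallel = 1 - 0.0002 = 0.9998
Improvement = 0.9998 - 0.8803
Improvement = 0.1195

0.1195


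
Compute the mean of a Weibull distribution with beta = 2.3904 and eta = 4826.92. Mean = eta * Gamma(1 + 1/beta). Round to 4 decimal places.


beta = 2.3904, eta = 4826.92
1/beta = 0.4183
1 + 1/beta = 1.4183
Gamma(1.4183) = 0.8864
Mean = 4826.92 * 0.8864
Mean = 4278.6661

4278.6661


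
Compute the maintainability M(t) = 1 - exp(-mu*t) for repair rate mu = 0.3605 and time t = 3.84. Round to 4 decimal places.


mu = 0.3605, t = 3.84
mu * t = 0.3605 * 3.84 = 1.3843
exp(-1.3843) = 0.2505
M(t) = 1 - 0.2505
M(t) = 0.7495

0.7495


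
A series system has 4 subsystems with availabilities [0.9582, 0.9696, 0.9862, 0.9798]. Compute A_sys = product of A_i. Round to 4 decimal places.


Subsystems: [0.9582, 0.9696, 0.9862, 0.9798]
After subsystem 1 (A=0.9582): product = 0.9582
After subsystem 2 (A=0.9696): product = 0.9291
After subsystem 3 (A=0.9862): product = 0.9162
After subsystem 4 (A=0.9798): product = 0.8977
A_sys = 0.8977

0.8977


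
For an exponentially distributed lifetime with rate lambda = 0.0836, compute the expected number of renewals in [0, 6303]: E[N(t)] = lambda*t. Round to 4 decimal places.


lambda = 0.0836
t = 6303
E[N(t)] = lambda * t
E[N(t)] = 0.0836 * 6303
E[N(t)] = 526.9308

526.9308


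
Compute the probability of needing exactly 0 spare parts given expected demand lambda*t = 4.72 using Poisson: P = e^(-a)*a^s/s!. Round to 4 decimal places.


a = 4.72, s = 0
e^(-a) = e^(-4.72) = 0.0089
a^s = 4.72^0 = 1.0
s! = 1
P = 0.0089 * 1.0 / 1
P = 0.0089

0.0089


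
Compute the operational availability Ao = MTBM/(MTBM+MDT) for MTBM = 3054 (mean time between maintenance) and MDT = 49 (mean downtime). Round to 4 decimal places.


MTBM = 3054
MDT = 49
MTBM + MDT = 3103
Ao = 3054 / 3103
Ao = 0.9842

0.9842


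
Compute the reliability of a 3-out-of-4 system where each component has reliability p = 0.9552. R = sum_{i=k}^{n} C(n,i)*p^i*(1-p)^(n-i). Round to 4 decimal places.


k = 3, n = 4, p = 0.9552
i=3: C(4,3)=4 * 0.9552^3 * 0.0448^1 = 0.1562
i=4: C(4,4)=1 * 0.9552^4 * 0.0448^0 = 0.8325
R = sum of terms = 0.9887

0.9887


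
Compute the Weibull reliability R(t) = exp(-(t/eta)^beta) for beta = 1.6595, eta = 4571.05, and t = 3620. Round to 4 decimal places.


beta = 1.6595, eta = 4571.05, t = 3620
t/eta = 3620 / 4571.05 = 0.7919
(t/eta)^beta = 0.7919^1.6595 = 0.679
R(t) = exp(-0.679)
R(t) = 0.5071

0.5071


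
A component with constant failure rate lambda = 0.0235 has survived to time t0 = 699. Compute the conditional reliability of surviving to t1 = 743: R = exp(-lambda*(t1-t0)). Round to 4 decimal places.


lambda = 0.0235
t0 = 699, t1 = 743
t1 - t0 = 44
lambda * (t1-t0) = 0.0235 * 44 = 1.034
R = exp(-1.034)
R = 0.3556

0.3556


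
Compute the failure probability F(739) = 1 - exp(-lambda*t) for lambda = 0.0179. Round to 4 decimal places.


lambda = 0.0179, t = 739
lambda * t = 13.2281
exp(-13.2281) = 0.0
F(t) = 1 - 0.0
F(t) = 1.0

1.0


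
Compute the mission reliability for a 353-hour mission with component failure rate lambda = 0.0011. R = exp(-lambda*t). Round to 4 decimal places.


lambda = 0.0011
mission_time = 353
lambda * t = 0.0011 * 353 = 0.3883
R = exp(-0.3883)
R = 0.6782

0.6782


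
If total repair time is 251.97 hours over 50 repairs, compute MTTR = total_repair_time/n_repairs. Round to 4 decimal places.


total_repair_time = 251.97
n_repairs = 50
MTTR = 251.97 / 50
MTTR = 5.0394

5.0394


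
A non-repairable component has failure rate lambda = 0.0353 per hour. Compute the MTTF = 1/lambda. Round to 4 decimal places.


lambda = 0.0353
MTTF = 1 / 0.0353
MTTF = 28.3286

28.3286


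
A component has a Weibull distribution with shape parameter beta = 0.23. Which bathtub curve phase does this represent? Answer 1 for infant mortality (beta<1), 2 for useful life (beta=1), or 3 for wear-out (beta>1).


beta = 0.23
Compare beta to 1:
beta < 1 => infant mortality (phase 1)
beta = 1 => useful life (phase 2)
beta > 1 => wear-out (phase 3)
Since beta = 0.23, this is infant mortality (decreasing failure rate)
Phase = 1

1


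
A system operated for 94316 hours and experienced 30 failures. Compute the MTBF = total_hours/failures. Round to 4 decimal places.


total_hours = 94316
failures = 30
MTBF = 94316 / 30
MTBF = 3143.8667

3143.8667


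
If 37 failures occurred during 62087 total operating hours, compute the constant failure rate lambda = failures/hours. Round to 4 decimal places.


failures = 37
total_hours = 62087
lambda = 37 / 62087
lambda = 0.0006

0.0006


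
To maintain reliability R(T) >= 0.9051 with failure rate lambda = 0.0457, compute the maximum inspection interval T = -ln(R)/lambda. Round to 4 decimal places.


R_target = 0.9051
lambda = 0.0457
-ln(0.9051) = 0.0997
T = 0.0997 / 0.0457
T = 2.1818

2.1818


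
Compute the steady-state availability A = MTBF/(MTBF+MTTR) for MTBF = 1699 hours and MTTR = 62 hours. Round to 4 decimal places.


MTBF = 1699
MTTR = 62
MTBF + MTTR = 1761
A = 1699 / 1761
A = 0.9648

0.9648


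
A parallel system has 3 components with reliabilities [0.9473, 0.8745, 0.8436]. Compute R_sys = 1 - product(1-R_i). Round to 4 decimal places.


Components: [0.9473, 0.8745, 0.8436]
(1 - 0.9473) = 0.0527, running product = 0.0527
(1 - 0.8745) = 0.1255, running product = 0.0066
(1 - 0.8436) = 0.1564, running product = 0.001
Product of (1-R_i) = 0.001
R_sys = 1 - 0.001 = 0.999

0.999


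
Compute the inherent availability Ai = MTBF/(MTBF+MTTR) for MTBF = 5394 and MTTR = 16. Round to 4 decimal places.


MTBF = 5394
MTTR = 16
MTBF + MTTR = 5410
Ai = 5394 / 5410
Ai = 0.997

0.997


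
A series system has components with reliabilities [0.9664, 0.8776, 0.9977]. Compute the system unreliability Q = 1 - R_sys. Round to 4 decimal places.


Components: [0.9664, 0.8776, 0.9977]
After component 1: product = 0.9664
After component 2: product = 0.8481
After component 3: product = 0.8462
R_sys = 0.8462
Q = 1 - 0.8462 = 0.1538

0.1538


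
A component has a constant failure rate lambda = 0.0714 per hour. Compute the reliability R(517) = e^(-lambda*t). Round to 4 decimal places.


lambda = 0.0714
t = 517
lambda * t = 36.9138
R(t) = e^(-36.9138)
R(t) = 0.0

0.0


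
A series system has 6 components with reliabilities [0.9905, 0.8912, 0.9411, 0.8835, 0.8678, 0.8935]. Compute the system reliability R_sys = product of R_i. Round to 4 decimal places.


Components: [0.9905, 0.8912, 0.9411, 0.8835, 0.8678, 0.8935]
After component 1 (R=0.9905): product = 0.9905
After component 2 (R=0.8912): product = 0.8827
After component 3 (R=0.9411): product = 0.8307
After component 4 (R=0.8835): product = 0.734
After component 5 (R=0.8678): product = 0.6369
After component 6 (R=0.8935): product = 0.5691
R_sys = 0.5691

0.5691


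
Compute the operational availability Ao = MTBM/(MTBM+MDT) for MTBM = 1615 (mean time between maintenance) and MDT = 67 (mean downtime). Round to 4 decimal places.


MTBM = 1615
MDT = 67
MTBM + MDT = 1682
Ao = 1615 / 1682
Ao = 0.9602

0.9602


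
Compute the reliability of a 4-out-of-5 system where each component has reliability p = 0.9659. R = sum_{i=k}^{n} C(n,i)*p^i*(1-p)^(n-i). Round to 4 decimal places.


k = 4, n = 5, p = 0.9659
i=4: C(5,4)=5 * 0.9659^4 * 0.0341^1 = 0.1484
i=5: C(5,5)=1 * 0.9659^5 * 0.0341^0 = 0.8407
R = sum of terms = 0.9891

0.9891


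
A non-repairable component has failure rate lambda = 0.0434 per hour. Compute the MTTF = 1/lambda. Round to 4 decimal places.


lambda = 0.0434
MTTF = 1 / 0.0434
MTTF = 23.0415

23.0415


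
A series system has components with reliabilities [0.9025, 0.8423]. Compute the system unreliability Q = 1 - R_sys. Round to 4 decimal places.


Components: [0.9025, 0.8423]
After component 1: product = 0.9025
After component 2: product = 0.7602
R_sys = 0.7602
Q = 1 - 0.7602 = 0.2398

0.2398


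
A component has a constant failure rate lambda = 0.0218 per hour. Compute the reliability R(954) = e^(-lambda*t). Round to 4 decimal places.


lambda = 0.0218
t = 954
lambda * t = 20.7972
R(t) = e^(-20.7972)
R(t) = 0.0

0.0


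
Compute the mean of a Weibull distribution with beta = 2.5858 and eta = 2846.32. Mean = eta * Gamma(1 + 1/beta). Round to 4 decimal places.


beta = 2.5858, eta = 2846.32
1/beta = 0.3867
1 + 1/beta = 1.3867
Gamma(1.3867) = 0.8881
Mean = 2846.32 * 0.8881
Mean = 2527.7244

2527.7244


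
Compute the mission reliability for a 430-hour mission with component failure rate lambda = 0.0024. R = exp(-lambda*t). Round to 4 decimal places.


lambda = 0.0024
mission_time = 430
lambda * t = 0.0024 * 430 = 1.032
R = exp(-1.032)
R = 0.3563

0.3563


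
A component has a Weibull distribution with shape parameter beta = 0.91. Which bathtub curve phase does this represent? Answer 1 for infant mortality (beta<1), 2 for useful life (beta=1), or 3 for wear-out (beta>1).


beta = 0.91
Compare beta to 1:
beta < 1 => infant mortality (phase 1)
beta = 1 => useful life (phase 2)
beta > 1 => wear-out (phase 3)
Since beta = 0.91, this is infant mortality (decreasing failure rate)
Phase = 1

1


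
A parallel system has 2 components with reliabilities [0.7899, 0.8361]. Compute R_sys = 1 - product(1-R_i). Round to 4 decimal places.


Components: [0.7899, 0.8361]
(1 - 0.7899) = 0.2101, running product = 0.2101
(1 - 0.8361) = 0.1639, running product = 0.0344
Product of (1-R_i) = 0.0344
R_sys = 1 - 0.0344 = 0.9656

0.9656


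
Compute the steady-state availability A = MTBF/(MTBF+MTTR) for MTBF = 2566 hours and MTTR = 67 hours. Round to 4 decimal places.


MTBF = 2566
MTTR = 67
MTBF + MTTR = 2633
A = 2566 / 2633
A = 0.9746

0.9746


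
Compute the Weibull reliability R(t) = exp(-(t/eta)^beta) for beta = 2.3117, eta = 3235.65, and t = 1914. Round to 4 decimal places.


beta = 2.3117, eta = 3235.65, t = 1914
t/eta = 1914 / 3235.65 = 0.5915
(t/eta)^beta = 0.5915^2.3117 = 0.2971
R(t) = exp(-0.2971)
R(t) = 0.743

0.743


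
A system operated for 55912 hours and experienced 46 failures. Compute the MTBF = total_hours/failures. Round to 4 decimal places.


total_hours = 55912
failures = 46
MTBF = 55912 / 46
MTBF = 1215.4783

1215.4783


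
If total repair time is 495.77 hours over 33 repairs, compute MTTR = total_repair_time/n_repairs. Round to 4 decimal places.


total_repair_time = 495.77
n_repairs = 33
MTTR = 495.77 / 33
MTTR = 15.0233

15.0233


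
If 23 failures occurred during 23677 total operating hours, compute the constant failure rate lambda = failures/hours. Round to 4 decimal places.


failures = 23
total_hours = 23677
lambda = 23 / 23677
lambda = 0.001

0.001


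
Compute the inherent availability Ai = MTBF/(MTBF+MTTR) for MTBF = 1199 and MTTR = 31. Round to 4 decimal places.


MTBF = 1199
MTTR = 31
MTBF + MTTR = 1230
Ai = 1199 / 1230
Ai = 0.9748

0.9748


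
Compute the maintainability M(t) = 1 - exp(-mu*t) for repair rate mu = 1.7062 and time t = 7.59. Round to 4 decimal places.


mu = 1.7062, t = 7.59
mu * t = 1.7062 * 7.59 = 12.9501
exp(-12.9501) = 0.0
M(t) = 1 - 0.0
M(t) = 1.0

1.0


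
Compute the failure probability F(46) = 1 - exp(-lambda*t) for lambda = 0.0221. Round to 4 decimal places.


lambda = 0.0221, t = 46
lambda * t = 1.0166
exp(-1.0166) = 0.3618
F(t) = 1 - 0.3618
F(t) = 0.6382

0.6382


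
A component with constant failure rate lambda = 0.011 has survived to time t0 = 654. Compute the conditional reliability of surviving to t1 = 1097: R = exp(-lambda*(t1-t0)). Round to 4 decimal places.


lambda = 0.011
t0 = 654, t1 = 1097
t1 - t0 = 443
lambda * (t1-t0) = 0.011 * 443 = 4.873
R = exp(-4.873)
R = 0.0077

0.0077


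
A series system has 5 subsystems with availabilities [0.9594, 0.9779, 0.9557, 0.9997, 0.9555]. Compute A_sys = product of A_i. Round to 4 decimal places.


Subsystems: [0.9594, 0.9779, 0.9557, 0.9997, 0.9555]
After subsystem 1 (A=0.9594): product = 0.9594
After subsystem 2 (A=0.9779): product = 0.9382
After subsystem 3 (A=0.9557): product = 0.8966
After subsystem 4 (A=0.9997): product = 0.8964
After subsystem 5 (A=0.9555): product = 0.8565
A_sys = 0.8565

0.8565


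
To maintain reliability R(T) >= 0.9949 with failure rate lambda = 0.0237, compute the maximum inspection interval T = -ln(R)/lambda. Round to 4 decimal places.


R_target = 0.9949
lambda = 0.0237
-ln(0.9949) = 0.0051
T = 0.0051 / 0.0237
T = 0.2157

0.2157


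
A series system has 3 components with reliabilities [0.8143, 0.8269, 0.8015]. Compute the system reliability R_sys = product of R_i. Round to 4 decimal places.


Components: [0.8143, 0.8269, 0.8015]
After component 1 (R=0.8143): product = 0.8143
After component 2 (R=0.8269): product = 0.6733
After component 3 (R=0.8015): product = 0.5397
R_sys = 0.5397

0.5397


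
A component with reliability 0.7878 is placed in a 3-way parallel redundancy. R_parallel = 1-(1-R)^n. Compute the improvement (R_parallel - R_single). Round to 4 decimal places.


R_single = 0.7878, n = 3
1 - R_single = 0.2122
(1 - R_single)^n = 0.2122^3 = 0.0096
R_parallel = 1 - 0.0096 = 0.9904
Improvement = 0.9904 - 0.7878
Improvement = 0.2026

0.2026


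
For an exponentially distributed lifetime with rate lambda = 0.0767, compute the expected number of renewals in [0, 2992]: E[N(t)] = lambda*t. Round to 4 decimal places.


lambda = 0.0767
t = 2992
E[N(t)] = lambda * t
E[N(t)] = 0.0767 * 2992
E[N(t)] = 229.4864

229.4864


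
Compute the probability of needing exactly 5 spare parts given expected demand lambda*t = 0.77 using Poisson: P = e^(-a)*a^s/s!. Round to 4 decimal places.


a = 0.77, s = 5
e^(-a) = e^(-0.77) = 0.463
a^s = 0.77^5 = 0.2707
s! = 120
P = 0.463 * 0.2707 / 120
P = 0.001

0.001


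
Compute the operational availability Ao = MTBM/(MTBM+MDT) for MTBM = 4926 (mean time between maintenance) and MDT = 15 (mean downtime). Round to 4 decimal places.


MTBM = 4926
MDT = 15
MTBM + MDT = 4941
Ao = 4926 / 4941
Ao = 0.997

0.997


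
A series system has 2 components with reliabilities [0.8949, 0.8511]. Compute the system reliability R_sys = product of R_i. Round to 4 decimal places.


Components: [0.8949, 0.8511]
After component 1 (R=0.8949): product = 0.8949
After component 2 (R=0.8511): product = 0.7616
R_sys = 0.7616

0.7616


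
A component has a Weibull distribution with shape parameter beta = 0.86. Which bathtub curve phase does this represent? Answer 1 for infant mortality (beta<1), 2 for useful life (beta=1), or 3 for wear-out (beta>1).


beta = 0.86
Compare beta to 1:
beta < 1 => infant mortality (phase 1)
beta = 1 => useful life (phase 2)
beta > 1 => wear-out (phase 3)
Since beta = 0.86, this is infant mortality (decreasing failure rate)
Phase = 1

1


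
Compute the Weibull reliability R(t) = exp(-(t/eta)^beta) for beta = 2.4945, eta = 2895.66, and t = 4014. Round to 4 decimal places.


beta = 2.4945, eta = 2895.66, t = 4014
t/eta = 4014 / 2895.66 = 1.3862
(t/eta)^beta = 1.3862^2.4945 = 2.2584
R(t) = exp(-2.2584)
R(t) = 0.1045

0.1045


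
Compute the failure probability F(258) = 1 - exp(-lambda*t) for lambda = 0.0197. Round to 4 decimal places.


lambda = 0.0197, t = 258
lambda * t = 5.0826
exp(-5.0826) = 0.0062
F(t) = 1 - 0.0062
F(t) = 0.9938

0.9938


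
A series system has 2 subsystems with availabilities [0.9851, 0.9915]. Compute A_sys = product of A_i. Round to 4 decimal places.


Subsystems: [0.9851, 0.9915]
After subsystem 1 (A=0.9851): product = 0.9851
After subsystem 2 (A=0.9915): product = 0.9767
A_sys = 0.9767

0.9767


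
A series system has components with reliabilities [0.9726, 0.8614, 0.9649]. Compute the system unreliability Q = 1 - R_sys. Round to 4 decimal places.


Components: [0.9726, 0.8614, 0.9649]
After component 1: product = 0.9726
After component 2: product = 0.8378
After component 3: product = 0.8084
R_sys = 0.8084
Q = 1 - 0.8084 = 0.1916

0.1916


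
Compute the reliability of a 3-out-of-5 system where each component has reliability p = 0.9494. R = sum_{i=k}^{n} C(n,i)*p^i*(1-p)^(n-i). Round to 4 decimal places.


k = 3, n = 5, p = 0.9494
i=3: C(5,3)=10 * 0.9494^3 * 0.0506^2 = 0.0219
i=4: C(5,4)=5 * 0.9494^4 * 0.0506^1 = 0.2055
i=5: C(5,5)=1 * 0.9494^5 * 0.0506^0 = 0.7713
R = sum of terms = 0.9988

0.9988


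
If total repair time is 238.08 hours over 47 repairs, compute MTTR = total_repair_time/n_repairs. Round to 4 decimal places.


total_repair_time = 238.08
n_repairs = 47
MTTR = 238.08 / 47
MTTR = 5.0655

5.0655


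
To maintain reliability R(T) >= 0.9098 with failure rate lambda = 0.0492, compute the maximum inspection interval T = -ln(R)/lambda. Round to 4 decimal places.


R_target = 0.9098
lambda = 0.0492
-ln(0.9098) = 0.0945
T = 0.0945 / 0.0492
T = 1.9214

1.9214


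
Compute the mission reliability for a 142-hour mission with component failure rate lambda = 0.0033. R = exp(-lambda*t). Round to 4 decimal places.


lambda = 0.0033
mission_time = 142
lambda * t = 0.0033 * 142 = 0.4686
R = exp(-0.4686)
R = 0.6259

0.6259


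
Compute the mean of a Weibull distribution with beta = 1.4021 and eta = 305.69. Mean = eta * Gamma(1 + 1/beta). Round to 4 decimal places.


beta = 1.4021, eta = 305.69
1/beta = 0.7132
1 + 1/beta = 1.7132
Gamma(1.7132) = 0.9112
Mean = 305.69 * 0.9112
Mean = 278.5476

278.5476


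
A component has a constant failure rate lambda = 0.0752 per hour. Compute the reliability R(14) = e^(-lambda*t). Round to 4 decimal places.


lambda = 0.0752
t = 14
lambda * t = 1.0528
R(t) = e^(-1.0528)
R(t) = 0.349

0.349


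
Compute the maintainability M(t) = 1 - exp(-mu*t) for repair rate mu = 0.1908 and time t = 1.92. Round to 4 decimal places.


mu = 0.1908, t = 1.92
mu * t = 0.1908 * 1.92 = 0.3663
exp(-0.3663) = 0.6933
M(t) = 1 - 0.6933
M(t) = 0.3067

0.3067


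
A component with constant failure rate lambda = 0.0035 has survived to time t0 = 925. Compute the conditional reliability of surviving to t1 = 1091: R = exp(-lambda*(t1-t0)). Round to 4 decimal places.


lambda = 0.0035
t0 = 925, t1 = 1091
t1 - t0 = 166
lambda * (t1-t0) = 0.0035 * 166 = 0.581
R = exp(-0.581)
R = 0.5593

0.5593


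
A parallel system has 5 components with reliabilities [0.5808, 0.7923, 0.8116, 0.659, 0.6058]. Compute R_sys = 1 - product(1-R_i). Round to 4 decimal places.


Components: [0.5808, 0.7923, 0.8116, 0.659, 0.6058]
(1 - 0.5808) = 0.4192, running product = 0.4192
(1 - 0.7923) = 0.2077, running product = 0.0871
(1 - 0.8116) = 0.1884, running product = 0.0164
(1 - 0.659) = 0.341, running product = 0.0056
(1 - 0.6058) = 0.3942, running product = 0.0022
Product of (1-R_i) = 0.0022
R_sys = 1 - 0.0022 = 0.9978

0.9978


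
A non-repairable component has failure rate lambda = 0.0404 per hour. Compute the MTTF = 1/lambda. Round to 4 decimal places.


lambda = 0.0404
MTTF = 1 / 0.0404
MTTF = 24.7525

24.7525


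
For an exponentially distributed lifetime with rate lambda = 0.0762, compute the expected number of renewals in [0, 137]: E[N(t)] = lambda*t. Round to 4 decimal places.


lambda = 0.0762
t = 137
E[N(t)] = lambda * t
E[N(t)] = 0.0762 * 137
E[N(t)] = 10.4394

10.4394


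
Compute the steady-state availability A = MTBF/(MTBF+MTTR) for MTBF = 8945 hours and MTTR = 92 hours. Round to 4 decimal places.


MTBF = 8945
MTTR = 92
MTBF + MTTR = 9037
A = 8945 / 9037
A = 0.9898

0.9898


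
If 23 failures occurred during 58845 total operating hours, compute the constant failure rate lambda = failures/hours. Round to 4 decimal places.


failures = 23
total_hours = 58845
lambda = 23 / 58845
lambda = 0.0004

0.0004


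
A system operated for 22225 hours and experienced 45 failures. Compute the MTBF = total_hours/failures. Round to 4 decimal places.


total_hours = 22225
failures = 45
MTBF = 22225 / 45
MTBF = 493.8889

493.8889


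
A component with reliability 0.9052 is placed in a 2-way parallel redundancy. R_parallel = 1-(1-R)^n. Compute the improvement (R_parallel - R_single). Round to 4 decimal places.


R_single = 0.9052, n = 2
1 - R_single = 0.0948
(1 - R_single)^n = 0.0948^2 = 0.009
R_parallel = 1 - 0.009 = 0.991
Improvement = 0.991 - 0.9052
Improvement = 0.0858

0.0858


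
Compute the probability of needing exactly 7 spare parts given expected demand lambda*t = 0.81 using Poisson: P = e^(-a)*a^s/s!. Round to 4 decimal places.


a = 0.81, s = 7
e^(-a) = e^(-0.81) = 0.4449
a^s = 0.81^7 = 0.2288
s! = 5040
P = 0.4449 * 0.2288 / 5040
P = 0.0

0.0


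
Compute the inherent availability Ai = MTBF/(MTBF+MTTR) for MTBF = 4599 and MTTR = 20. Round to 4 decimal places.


MTBF = 4599
MTTR = 20
MTBF + MTTR = 4619
Ai = 4599 / 4619
Ai = 0.9957

0.9957


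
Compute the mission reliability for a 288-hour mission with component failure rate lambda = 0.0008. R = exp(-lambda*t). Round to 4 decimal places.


lambda = 0.0008
mission_time = 288
lambda * t = 0.0008 * 288 = 0.2304
R = exp(-0.2304)
R = 0.7942

0.7942


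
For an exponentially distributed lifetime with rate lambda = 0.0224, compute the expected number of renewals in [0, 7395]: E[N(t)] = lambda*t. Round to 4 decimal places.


lambda = 0.0224
t = 7395
E[N(t)] = lambda * t
E[N(t)] = 0.0224 * 7395
E[N(t)] = 165.648

165.648


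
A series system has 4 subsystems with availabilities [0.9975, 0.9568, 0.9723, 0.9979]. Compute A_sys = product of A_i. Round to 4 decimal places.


Subsystems: [0.9975, 0.9568, 0.9723, 0.9979]
After subsystem 1 (A=0.9975): product = 0.9975
After subsystem 2 (A=0.9568): product = 0.9544
After subsystem 3 (A=0.9723): product = 0.928
After subsystem 4 (A=0.9979): product = 0.926
A_sys = 0.926

0.926


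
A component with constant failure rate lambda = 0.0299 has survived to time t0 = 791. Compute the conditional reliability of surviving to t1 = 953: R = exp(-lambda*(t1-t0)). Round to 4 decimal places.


lambda = 0.0299
t0 = 791, t1 = 953
t1 - t0 = 162
lambda * (t1-t0) = 0.0299 * 162 = 4.8438
R = exp(-4.8438)
R = 0.0079

0.0079


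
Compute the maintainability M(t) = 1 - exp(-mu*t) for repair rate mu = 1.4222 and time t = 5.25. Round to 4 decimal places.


mu = 1.4222, t = 5.25
mu * t = 1.4222 * 5.25 = 7.4665
exp(-7.4665) = 0.0006
M(t) = 1 - 0.0006
M(t) = 0.9994

0.9994


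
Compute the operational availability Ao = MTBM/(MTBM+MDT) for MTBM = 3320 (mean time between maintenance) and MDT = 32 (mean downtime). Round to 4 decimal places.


MTBM = 3320
MDT = 32
MTBM + MDT = 3352
Ao = 3320 / 3352
Ao = 0.9905

0.9905


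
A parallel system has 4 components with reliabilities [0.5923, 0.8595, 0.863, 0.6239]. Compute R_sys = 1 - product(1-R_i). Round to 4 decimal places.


Components: [0.5923, 0.8595, 0.863, 0.6239]
(1 - 0.5923) = 0.4077, running product = 0.4077
(1 - 0.8595) = 0.1405, running product = 0.0573
(1 - 0.863) = 0.137, running product = 0.0078
(1 - 0.6239) = 0.3761, running product = 0.003
Product of (1-R_i) = 0.003
R_sys = 1 - 0.003 = 0.997

0.997


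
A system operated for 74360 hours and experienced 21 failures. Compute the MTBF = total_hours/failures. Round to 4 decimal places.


total_hours = 74360
failures = 21
MTBF = 74360 / 21
MTBF = 3540.9524

3540.9524


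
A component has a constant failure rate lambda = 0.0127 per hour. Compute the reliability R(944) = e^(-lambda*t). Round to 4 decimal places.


lambda = 0.0127
t = 944
lambda * t = 11.9888
R(t) = e^(-11.9888)
R(t) = 0.0

0.0
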